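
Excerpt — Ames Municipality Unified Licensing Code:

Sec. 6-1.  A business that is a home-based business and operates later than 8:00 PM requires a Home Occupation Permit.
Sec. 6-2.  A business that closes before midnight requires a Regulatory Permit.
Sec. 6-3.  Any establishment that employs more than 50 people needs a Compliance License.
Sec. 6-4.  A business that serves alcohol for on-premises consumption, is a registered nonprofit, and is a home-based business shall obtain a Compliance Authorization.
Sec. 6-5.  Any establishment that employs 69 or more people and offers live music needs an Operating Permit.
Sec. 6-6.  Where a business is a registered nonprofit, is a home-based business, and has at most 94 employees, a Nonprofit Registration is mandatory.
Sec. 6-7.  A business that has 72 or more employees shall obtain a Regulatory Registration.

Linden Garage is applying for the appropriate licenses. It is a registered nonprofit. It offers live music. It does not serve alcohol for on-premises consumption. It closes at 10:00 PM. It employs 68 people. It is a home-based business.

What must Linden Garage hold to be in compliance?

Sec. 6-1. is a home-based business; closes 10:00 PM, after 8:00 PM → Home Occupation Permit required.
Sec. 6-2. closes 10:00 PM, at/before midnight → Regulatory Permit required.
Sec. 6-3. employees 68 > 50 → Compliance License required.
Sec. 6-4. does not serve alcohol for on-premises consumption; is a registered nonprofit; is a home-based business → Compliance Authorization not required.
Sec. 6-5. employees 68 < 69; offers live music → Operating Permit not required.
Sec. 6-6. is a registered nonprofit; is a home-based business; employees 68 ≤ 94 → Nonprofit Registration required.
Sec. 6-7. employees 68 < 72 → Regulatory Registration not required.

Compliance License, Home Occupation Permit, Nonprofit Registration, Regulatory Permit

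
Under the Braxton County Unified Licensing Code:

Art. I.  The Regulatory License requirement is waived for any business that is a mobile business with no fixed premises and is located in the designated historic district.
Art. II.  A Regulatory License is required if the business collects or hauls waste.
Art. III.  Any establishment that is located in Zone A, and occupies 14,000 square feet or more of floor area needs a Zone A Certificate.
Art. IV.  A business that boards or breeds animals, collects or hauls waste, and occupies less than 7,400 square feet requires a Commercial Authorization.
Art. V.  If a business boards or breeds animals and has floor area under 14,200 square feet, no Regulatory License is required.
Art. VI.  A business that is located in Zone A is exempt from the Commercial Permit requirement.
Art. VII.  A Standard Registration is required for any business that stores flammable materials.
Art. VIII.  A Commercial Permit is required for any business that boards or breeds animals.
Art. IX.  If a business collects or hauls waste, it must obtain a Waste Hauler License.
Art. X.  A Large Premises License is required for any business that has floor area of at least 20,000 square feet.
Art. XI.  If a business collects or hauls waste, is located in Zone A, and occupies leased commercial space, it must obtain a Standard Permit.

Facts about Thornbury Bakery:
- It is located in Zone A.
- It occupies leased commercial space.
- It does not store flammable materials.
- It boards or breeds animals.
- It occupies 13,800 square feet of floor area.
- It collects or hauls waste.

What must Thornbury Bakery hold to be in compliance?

Art. I. occupies leased commercial space (not: is a mobile business with no fixed premises); is located in Zone A (not: is located in the designated historic district) → Regulatory License exemption does not apply.
Art. II. collects or hauls waste → Regulatory License required.
Art. III. is located in Zone A; floor area 13,800 square feet < 14,000 square feet → Zone A Certificate not required.
Art. IV. boards or breeds animals; collects or hauls waste; floor area 13,800 square feet ≥ 7,400 square feet → Commercial Authorization not required.
Art. V. boards or breeds animals; floor area 13,800 square feet < 14,200 square feet → exempt from Regulatory License.
Art. VI. is located in Zone A → exempt from Commercial Permit.
Art. VII. does not store flammable materials → Standard Registration not required.
Art. VIII. boards or breeds animals → Commercial Permit required.
Art. IX. collects or hauls waste → Waste Hauler License required.
Art. X. floor area 13,800 square feet < 20,000 square feet → Large Premises License not required.
Art. XI. collects or hauls waste; is located in Zone A; occupies leased commercial space → Standard Permit required.

Standard Permit, Waste Hauler License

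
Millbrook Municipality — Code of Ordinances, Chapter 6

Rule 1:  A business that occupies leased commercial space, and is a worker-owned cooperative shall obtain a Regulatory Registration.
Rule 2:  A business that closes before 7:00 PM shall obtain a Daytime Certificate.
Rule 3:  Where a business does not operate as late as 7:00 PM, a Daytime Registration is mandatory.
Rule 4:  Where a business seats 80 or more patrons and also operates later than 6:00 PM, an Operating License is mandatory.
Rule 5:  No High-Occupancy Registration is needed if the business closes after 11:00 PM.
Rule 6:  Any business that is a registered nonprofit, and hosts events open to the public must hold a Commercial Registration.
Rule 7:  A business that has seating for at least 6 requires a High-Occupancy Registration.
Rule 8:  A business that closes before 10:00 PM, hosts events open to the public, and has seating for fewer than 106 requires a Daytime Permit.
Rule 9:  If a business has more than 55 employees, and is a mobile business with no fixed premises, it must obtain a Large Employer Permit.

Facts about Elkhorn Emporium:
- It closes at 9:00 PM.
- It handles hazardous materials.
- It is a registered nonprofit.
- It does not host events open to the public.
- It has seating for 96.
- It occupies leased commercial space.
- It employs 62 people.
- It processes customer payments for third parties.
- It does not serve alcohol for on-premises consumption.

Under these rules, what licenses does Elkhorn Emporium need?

High-Occupancy Registration, Operating License

Rule 1: occupies leased commercial space; is a registered nonprofit (not: is a worker-owned cooperative) → Regulatory Registration not required.
Rule 2: closes 9:00 PM, after 7:00 PM → Daytime Certificate not required.
Rule 3: closes 9:00 PM, after 7:00 PM → Daytime Registration not required.
Rule 4: seating 96 ≥ 80; closes 9:00 PM, after 6:00 PM → Operating License required.
Rule 5: closes 9:00 PM, at/before 11:00 PM → High-Occupancy Registration exemption does not apply.
Rule 6: is a registered nonprofit; does not host events open to the public → Commercial Registration not required.
Rule 7: seating 96 ≥ 6 → High-Occupancy Registration required.
Rule 8: closes 9:00 PM, at/before 10:00 PM; does not host events open to the public; seating 96 < 106 → Daytime Permit not required.
Rule 9: employees 62 > 55; occupies leased commercial space (not: is a mobile business with no fixed premises) → Large Employer Permit not required.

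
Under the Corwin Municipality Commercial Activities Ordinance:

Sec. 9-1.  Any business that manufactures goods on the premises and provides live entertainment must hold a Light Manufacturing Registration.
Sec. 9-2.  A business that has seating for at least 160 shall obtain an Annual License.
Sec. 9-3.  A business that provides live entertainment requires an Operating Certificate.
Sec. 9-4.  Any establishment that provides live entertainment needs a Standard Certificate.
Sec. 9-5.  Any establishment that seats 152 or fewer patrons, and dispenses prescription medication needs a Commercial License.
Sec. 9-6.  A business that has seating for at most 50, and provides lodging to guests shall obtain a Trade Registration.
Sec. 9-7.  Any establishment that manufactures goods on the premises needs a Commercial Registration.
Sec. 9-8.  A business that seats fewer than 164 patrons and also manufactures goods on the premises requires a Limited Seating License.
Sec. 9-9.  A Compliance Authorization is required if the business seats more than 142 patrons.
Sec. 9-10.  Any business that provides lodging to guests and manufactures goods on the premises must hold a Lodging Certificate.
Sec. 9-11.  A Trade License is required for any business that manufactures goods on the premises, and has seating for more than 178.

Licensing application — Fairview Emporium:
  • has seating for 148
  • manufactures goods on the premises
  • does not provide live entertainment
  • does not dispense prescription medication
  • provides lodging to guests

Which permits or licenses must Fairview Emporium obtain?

Commercial Registration, Compliance Authorization, Limited Seating License, Lodging Certificate

Sec. 9-1. manufactures goods on the premises; does not provide live entertainment → Light Manufacturing Registration not required.
Sec. 9-2. seating 148 < 160 → Annual License not required.
Sec. 9-3. does not provide live entertainment → Operating Certificate not required.
Sec. 9-4. does not provide live entertainment → Standard Certificate not required.
Sec. 9-5. seating 148 ≤ 152; does not dispense prescription medication → Commercial License not required.
Sec. 9-6. seating 148 > 50; provides lodging to guests → Trade Registration not required.
Sec. 9-7. manufactures goods on the premises → Commercial Registration required.
Sec. 9-8. seating 148 < 164; manufactures goods on the premises → Limited Seating License required.
Sec. 9-9. seating 148 > 142 → Compliance Authorization required.
Sec. 9-10. provides lodging to guests; manufactures goods on the premises → Lodging Certificate required.
Sec. 9-11. manufactures goods on the premises; seating 148 ≤ 178 → Trade License not required.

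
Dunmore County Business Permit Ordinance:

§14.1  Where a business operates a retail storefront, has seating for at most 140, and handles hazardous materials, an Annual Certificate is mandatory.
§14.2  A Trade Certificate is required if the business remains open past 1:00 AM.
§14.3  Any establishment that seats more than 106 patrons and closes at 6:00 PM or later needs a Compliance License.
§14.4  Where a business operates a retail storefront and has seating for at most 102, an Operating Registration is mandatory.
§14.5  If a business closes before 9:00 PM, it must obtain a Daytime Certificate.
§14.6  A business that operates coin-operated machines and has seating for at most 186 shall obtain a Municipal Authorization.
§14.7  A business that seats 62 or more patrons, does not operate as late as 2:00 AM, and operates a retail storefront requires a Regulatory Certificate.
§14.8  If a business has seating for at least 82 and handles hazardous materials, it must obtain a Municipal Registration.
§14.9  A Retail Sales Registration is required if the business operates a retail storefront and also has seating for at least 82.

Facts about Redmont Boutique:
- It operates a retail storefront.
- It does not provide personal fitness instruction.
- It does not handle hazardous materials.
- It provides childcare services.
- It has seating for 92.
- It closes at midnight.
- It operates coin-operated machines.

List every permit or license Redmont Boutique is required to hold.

Municipal Authorization, Operating Registration, Regulatory Certificate, Retail Sales Registration

§14.1 operates a retail storefront; seating 92 ≤ 140; does not handle hazardous materials → Annual Certificate not required.
§14.2 closes midnight, at/before 1:00 AM → Trade Certificate not required.
§14.3 seating 92 ≤ 106; closes midnight, after 6:00 PM → Compliance License not required.
§14.4 operates a retail storefront; seating 92 ≤ 102 → Operating Registration required.
§14.5 closes midnight, after 9:00 PM → Daytime Certificate not required.
§14.6 operates coin-operated machines; seating 92 ≤ 186 → Municipal Authorization required.
§14.7 seating 92 ≥ 62; closes midnight, at/before 2:00 AM; operates a retail storefront → Regulatory Certificate required.
§14.8 seating 92 ≥ 82; does not handle hazardous materials → Municipal Registration not required.
§14.9 operates a retail storefront; seating 92 ≥ 82 → Retail Sales Registration required.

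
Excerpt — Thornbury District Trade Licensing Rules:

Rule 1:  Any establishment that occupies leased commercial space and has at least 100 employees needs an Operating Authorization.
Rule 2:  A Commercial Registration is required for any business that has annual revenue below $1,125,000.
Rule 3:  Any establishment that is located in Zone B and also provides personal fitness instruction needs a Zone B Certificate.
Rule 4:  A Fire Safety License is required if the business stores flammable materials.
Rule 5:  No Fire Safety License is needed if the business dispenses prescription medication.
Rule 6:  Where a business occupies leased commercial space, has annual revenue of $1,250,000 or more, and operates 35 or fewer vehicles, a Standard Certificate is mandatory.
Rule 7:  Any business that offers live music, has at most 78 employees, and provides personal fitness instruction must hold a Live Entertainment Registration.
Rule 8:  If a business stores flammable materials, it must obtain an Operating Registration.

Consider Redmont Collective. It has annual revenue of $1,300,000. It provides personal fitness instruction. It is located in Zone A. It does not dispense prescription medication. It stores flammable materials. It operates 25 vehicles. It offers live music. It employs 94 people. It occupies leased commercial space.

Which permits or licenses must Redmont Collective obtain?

Rule 1: occupies leased commercial space; employees 94 < 100 → Operating Authorization not required.
Rule 2: revenue $1,300,000 ≥ $1,125,000 → Commercial Registration not required.
Rule 3: is located in Zone A (not: is located in Zone B); provides personal fitness instruction → Zone B Certificate not required.
Rule 4: stores flammable materials → Fire Safety License required.
Rule 5: does not dispense prescription medication → Fire Safety License exemption does not apply.
Rule 6: occupies leased commercial space; revenue $1,300,000 ≥ $1,250,000; vehicles 25 ≤ 35 → Standard Certificate required.
Rule 7: offers live music; employees 94 > 78; provides personal fitness instruction → Live Entertainment Registration not required.
Rule 8: stores flammable materials → Operating Registration required.

Fire Safety License, Operating Registration, Standard Certificate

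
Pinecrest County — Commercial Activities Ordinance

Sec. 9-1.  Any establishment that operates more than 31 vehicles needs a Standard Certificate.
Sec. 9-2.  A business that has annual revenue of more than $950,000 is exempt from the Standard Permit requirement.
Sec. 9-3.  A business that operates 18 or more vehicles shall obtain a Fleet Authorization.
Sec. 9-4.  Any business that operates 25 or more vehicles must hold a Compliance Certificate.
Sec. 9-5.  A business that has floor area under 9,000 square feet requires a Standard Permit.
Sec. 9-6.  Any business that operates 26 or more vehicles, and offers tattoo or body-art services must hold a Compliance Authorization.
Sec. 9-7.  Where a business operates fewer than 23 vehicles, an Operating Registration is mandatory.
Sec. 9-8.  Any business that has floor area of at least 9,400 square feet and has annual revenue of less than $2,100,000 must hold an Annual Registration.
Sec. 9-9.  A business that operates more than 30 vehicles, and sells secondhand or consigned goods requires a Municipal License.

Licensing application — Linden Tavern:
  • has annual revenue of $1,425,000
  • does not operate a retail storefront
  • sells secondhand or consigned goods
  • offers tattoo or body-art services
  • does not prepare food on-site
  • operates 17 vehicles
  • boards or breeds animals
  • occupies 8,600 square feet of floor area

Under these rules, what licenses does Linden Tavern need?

Operating Registration

Sec. 9-1. vehicles 17 ≤ 31 → Standard Certificate not required.
Sec. 9-2. revenue $1,425,000 > $950,000 → exempt from Standard Permit.
Sec. 9-3. vehicles 17 < 18 → Fleet Authorization not required.
Sec. 9-4. vehicles 17 < 25 → Compliance Certificate not required.
Sec. 9-5. floor area 8,600 square feet < 9,000 square feet → Standard Permit required.
Sec. 9-6. vehicles 17 < 26; offers tattoo or body-art services → Compliance Authorization not required.
Sec. 9-7. vehicles 17 < 23 → Operating Registration required.
Sec. 9-8. floor area 8,600 square feet < 9,400 square feet; revenue $1,425,000 < $2,100,000 → Annual Registration not required.
Sec. 9-9. vehicles 17 ≤ 30; sells secondhand or consigned goods → Municipal License not required.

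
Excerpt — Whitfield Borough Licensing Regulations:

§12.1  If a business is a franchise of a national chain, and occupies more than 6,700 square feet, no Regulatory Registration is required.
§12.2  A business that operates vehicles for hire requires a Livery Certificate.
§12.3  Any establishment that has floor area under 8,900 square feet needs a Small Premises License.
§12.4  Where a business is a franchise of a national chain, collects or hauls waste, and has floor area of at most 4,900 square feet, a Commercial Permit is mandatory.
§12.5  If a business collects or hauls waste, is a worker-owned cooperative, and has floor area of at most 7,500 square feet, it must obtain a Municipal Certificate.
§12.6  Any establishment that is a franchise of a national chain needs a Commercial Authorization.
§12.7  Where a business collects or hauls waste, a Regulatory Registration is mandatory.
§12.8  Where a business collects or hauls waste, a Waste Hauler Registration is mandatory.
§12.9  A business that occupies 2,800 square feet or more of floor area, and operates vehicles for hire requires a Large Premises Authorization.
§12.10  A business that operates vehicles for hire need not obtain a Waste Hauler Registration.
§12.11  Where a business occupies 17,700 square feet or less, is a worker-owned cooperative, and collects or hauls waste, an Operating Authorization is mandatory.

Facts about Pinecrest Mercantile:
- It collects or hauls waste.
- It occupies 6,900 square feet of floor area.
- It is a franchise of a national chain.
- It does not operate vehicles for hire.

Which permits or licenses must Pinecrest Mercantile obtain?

Commercial Authorization, Small Premises License, Waste Hauler Registration

§12.1 is a franchise of a national chain; floor area 6,900 square feet > 6,700 square feet → exempt from Regulatory Registration.
§12.2 does not operate vehicles for hire → Livery Certificate not required.
§12.3 floor area 6,900 square feet < 8,900 square feet → Small Premises License required.
§12.4 is a franchise of a national chain; collects or hauls waste; floor area 6,900 square feet > 4,900 square feet → Commercial Permit not required.
§12.5 collects or hauls waste; is a franchise of a national chain (not: is a worker-owned cooperative); floor area 6,900 square feet ≤ 7,500 square feet → Municipal Certificate not required.
§12.6 is a franchise of a national chain → Commercial Authorization required.
§12.7 collects or hauls waste → Regulatory Registration required.
§12.8 collects or hauls waste → Waste Hauler Registration required.
§12.9 floor area 6,900 square feet ≥ 2,800 square feet; does not operate vehicles for hire → Large Premises Authorization not required.
§12.10 does not operate vehicles for hire → Waste Hauler Registration exemption does not apply.
§12.11 floor area 6,900 square feet ≤ 17,700 square feet; is a franchise of a national chain (not: is a worker-owned cooperative); collects or hauls waste → Operating Authorization not required.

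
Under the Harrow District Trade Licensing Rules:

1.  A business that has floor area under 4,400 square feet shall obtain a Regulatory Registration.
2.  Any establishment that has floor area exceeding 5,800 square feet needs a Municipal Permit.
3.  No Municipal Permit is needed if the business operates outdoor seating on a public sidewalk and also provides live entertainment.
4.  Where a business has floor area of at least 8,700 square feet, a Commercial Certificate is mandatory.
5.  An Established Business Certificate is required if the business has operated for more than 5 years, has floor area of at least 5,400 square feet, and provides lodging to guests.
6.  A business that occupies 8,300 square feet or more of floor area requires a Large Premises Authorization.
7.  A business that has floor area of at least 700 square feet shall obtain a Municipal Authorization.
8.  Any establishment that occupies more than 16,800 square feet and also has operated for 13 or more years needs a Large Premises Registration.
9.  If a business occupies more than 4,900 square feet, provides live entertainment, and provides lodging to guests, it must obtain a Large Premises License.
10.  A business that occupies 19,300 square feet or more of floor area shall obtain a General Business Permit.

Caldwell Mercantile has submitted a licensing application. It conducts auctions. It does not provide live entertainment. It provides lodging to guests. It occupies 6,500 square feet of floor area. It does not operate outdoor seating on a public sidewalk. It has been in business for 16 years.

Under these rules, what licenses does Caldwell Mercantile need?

1. floor area 6,500 square feet ≥ 4,400 square feet → Regulatory Registration not required.
2. floor area 6,500 square feet > 5,800 square feet → Municipal Permit required.
3. does not operate outdoor seating on a public sidewalk; does not provide live entertainment → Municipal Permit exemption does not apply.
4. floor area 6,500 square feet < 8,700 square feet → Commercial Certificate not required.
5. years in business 16 > 5; floor area 6,500 square feet ≥ 5,400 square feet; provides lodging to guests → Established Business Certificate required.
6. floor area 6,500 square feet < 8,300 square feet → Large Premises Authorization not required.
7. floor area 6,500 square feet ≥ 700 square feet → Municipal Authorization required.
8. floor area 6,500 square feet ≤ 16,800 square feet; years in business 16 ≥ 13 → Large Premises Registration not required.
9. floor area 6,500 square feet > 4,900 square feet; does not provide live entertainment; provides lodging to guests → Large Premises License not required.
10. floor area 6,500 square feet < 19,300 square feet → General Business Permit not required.

Established Business Certificate, Municipal Authorization, Municipal Permit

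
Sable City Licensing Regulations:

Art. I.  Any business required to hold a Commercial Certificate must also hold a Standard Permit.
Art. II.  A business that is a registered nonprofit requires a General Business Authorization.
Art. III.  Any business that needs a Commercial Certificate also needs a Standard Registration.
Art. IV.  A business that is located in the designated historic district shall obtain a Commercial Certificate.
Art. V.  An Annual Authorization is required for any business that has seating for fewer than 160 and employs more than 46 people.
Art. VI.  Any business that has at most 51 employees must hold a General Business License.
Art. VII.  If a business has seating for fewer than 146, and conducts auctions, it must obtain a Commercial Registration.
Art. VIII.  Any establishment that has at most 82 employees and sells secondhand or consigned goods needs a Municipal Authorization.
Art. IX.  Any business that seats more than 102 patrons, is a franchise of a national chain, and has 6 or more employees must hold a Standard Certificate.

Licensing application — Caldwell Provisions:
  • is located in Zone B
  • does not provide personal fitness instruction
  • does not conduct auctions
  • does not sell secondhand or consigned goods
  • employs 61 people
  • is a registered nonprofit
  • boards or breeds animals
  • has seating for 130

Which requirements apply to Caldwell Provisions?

Annual Authorization, General Business Authorization

Art. I. Commercial Certificate is not required → no effect.
Art. II. is a registered nonprofit → General Business Authorization required.
Art. III. Commercial Certificate is not required → no effect.
Art. IV. is located in Zone B (not: is located in the designated historic district) → Commercial Certificate not required.
Art. V. seating 130 < 160; employees 61 > 46 → Annual Authorization required.
Art. VI. employees 61 > 51 → General Business License not required.
Art. VII. seating 130 < 146; does not conduct auctions → Commercial Registration not required.
Art. VIII. employees 61 ≤ 82; does not sell secondhand or consigned goods → Municipal Authorization not required.
Art. IX. seating 130 > 102; is a registered nonprofit (not: is a franchise of a national chain); employees 61 ≥ 6 → Standard Certificate not required.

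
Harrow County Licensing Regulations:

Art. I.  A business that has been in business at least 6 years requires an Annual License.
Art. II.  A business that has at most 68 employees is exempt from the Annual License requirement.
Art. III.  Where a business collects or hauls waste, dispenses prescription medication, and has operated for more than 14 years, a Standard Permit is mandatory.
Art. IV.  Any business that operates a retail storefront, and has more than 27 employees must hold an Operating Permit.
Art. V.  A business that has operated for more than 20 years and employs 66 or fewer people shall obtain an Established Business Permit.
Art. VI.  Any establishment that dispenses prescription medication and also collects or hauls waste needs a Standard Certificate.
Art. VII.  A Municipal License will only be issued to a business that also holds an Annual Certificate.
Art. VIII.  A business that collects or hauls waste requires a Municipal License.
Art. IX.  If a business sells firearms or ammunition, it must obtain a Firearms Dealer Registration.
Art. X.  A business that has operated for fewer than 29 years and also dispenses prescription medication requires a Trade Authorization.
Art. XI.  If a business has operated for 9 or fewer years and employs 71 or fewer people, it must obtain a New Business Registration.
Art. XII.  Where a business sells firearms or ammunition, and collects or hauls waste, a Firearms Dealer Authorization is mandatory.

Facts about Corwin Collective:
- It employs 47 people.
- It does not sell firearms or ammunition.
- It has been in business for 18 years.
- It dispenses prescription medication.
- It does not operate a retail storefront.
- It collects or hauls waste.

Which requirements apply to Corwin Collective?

Annual Certificate, Municipal License, Standard Certificate, Standard Permit, Trade Authorization

Art. I. years in business 18 ≥ 6 → Annual License required.
Art. II. employees 47 ≤ 68 → exempt from Annual License.
Art. III. collects or hauls waste; dispenses prescription medication; years in business 18 > 14 → Standard Permit required.
Art. IV. does not operate a retail storefront; employees 47 > 27 → Operating Permit not required.
Art. V. years in business 18 ≤ 20; employees 47 ≤ 66 → Established Business Permit not required.
Art. VI. dispenses prescription medication; collects or hauls waste → Standard Certificate required.
Art. VII. Municipal License is required → Annual Certificate also required.
Art. VIII. collects or hauls waste → Municipal License required.
Art. IX. does not sell firearms or ammunition → Firearms Dealer Registration not required.
Art. X. years in business 18 < 29; dispenses prescription medication → Trade Authorization required.
Art. XI. years in business 18 > 9; employees 47 ≤ 71 → New Business Registration not required.
Art. XII. does not sell firearms or ammunition; collects or hauls waste → Firearms Dealer Authorization not required.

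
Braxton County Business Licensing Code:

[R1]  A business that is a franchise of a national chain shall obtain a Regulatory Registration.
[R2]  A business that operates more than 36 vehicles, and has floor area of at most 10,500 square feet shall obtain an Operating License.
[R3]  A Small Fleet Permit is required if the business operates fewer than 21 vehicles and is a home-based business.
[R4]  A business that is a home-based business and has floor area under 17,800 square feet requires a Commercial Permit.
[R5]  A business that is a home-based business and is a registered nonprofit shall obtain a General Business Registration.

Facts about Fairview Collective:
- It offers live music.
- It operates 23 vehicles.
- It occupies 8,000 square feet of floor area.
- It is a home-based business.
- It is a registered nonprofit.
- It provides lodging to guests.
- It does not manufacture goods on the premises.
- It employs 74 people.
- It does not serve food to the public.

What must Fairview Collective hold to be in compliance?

Commercial Permit, General Business Registration

[R1] is a registered nonprofit (not: is a franchise of a national chain) → Regulatory Registration not required.
[R2] vehicles 23 ≤ 36; floor area 8,000 square feet ≤ 10,500 square feet → Operating License not required.
[R3] vehicles 23 ≥ 21; is a home-based business → Small Fleet Permit not required.
[R4] is a home-based business; floor area 8,000 square feet < 17,800 square feet → Commercial Permit required.
[R5] is a home-based business; is a registered nonprofit → General Business Registration required.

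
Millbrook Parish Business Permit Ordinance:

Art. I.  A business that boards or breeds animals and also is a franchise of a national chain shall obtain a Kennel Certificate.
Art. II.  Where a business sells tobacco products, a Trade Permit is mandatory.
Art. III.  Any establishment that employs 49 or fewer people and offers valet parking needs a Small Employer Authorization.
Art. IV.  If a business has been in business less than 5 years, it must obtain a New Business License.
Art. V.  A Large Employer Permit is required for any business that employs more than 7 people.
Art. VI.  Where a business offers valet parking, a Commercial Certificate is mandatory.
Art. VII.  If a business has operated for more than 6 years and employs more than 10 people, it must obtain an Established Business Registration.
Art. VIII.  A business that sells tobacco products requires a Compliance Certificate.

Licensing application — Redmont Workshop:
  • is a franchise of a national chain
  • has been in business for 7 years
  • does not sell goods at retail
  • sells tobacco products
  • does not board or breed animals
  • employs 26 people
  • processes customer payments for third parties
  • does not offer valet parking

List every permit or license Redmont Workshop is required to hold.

Compliance Certificate, Established Business Registration, Large Employer Permit, Trade Permit

Art. I. does not board or breed animals; is a franchise of a national chain → Kennel Certificate not required.
Art. II. sells tobacco products → Trade Permit required.
Art. III. employees 26 ≤ 49; does not offer valet parking → Small Employer Authorization not required.
Art. IV. years in business 7 ≥ 5 → New Business License not required.
Art. V. employees 26 > 7 → Large Employer Permit required.
Art. VI. does not offer valet parking → Commercial Certificate not required.
Art. VII. years in business 7 > 6; employees 26 > 10 → Established Business Registration required.
Art. VIII. sells tobacco products → Compliance Certificate required.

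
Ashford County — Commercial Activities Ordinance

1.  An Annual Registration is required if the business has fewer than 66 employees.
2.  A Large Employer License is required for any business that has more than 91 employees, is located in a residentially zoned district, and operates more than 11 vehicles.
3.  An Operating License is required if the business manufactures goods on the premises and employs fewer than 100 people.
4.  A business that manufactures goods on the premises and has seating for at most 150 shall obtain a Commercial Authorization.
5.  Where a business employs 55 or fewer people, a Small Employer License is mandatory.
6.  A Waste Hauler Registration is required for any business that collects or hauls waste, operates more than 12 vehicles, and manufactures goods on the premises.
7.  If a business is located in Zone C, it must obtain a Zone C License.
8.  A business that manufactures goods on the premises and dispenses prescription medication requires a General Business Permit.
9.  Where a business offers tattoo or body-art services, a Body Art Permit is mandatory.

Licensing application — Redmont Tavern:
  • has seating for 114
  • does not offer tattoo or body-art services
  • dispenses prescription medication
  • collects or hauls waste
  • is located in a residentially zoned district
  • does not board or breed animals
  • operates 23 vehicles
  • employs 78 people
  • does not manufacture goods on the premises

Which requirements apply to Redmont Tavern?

None

1. employees 78 ≥ 66 → Annual Registration not required.
2. employees 78 ≤ 91; is located in a residentially zoned district; vehicles 23 > 11 → Large Employer License not required.
3. does not manufacture goods on the premises; employees 78 < 100 → Operating License not required.
4. does not manufacture goods on the premises; seating 114 ≤ 150 → Commercial Authorization not required.
5. employees 78 > 55 → Small Employer License not required.
6. collects or hauls waste; vehicles 23 > 12; does not manufacture goods on the premises → Waste Hauler Registration not required.
7. is located in a residentially zoned district (not: is located in Zone C) → Zone C License not required.
8. does not manufacture goods on the premises; dispenses prescription medication → General Business Permit not required.
9. does not offer tattoo or body-art services → Body Art Permit not required.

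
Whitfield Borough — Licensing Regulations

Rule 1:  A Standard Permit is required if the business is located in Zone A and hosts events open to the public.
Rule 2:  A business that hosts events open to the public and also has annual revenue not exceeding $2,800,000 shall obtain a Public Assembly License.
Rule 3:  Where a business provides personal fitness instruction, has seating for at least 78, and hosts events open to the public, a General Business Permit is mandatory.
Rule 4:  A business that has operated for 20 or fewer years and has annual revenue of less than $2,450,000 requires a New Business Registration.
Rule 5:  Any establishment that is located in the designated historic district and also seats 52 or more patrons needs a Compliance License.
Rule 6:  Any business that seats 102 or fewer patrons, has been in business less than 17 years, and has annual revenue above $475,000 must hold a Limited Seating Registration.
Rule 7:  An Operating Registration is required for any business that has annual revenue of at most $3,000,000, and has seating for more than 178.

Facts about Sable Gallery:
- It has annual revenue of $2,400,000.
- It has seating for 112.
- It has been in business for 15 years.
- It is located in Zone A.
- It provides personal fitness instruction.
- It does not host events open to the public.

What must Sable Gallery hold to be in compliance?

Rule 1: is located in Zone A; does not host events open to the public → Standard Permit not required.
Rule 2: does not host events open to the public; revenue $2,400,000 ≤ $2,800,000 → Public Assembly License not required.
Rule 3: provides personal fitness instruction; seating 112 ≥ 78; does not host events open to the public → General Business Permit not required.
Rule 4: years in business 15 ≤ 20; revenue $2,400,000 < $2,450,000 → New Business Registration required.
Rule 5: is located in Zone A (not: is located in the designated historic district); seating 112 ≥ 52 → Compliance License not required.
Rule 6: seating 112 > 102; years in business 15 < 17; revenue $2,400,000 > $475,000 → Limited Seating Registration not required.
Rule 7: revenue $2,400,000 ≤ $3,000,000; seating 112 ≤ 178 → Operating Registration not required.

New Business Registration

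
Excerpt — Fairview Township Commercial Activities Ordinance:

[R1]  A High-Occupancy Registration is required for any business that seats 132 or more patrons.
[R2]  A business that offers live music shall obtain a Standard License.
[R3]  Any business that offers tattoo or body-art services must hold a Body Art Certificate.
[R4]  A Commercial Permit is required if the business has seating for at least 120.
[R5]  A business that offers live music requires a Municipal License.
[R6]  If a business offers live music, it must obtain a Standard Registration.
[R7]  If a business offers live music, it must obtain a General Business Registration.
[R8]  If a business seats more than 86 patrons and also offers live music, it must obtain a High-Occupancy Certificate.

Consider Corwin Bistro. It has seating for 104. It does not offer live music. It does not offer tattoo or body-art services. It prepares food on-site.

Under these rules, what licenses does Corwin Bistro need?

[R1] seating 104 < 132 → High-Occupancy Registration not required.
[R2] does not offer live music → Standard License not required.
[R3] does not offer tattoo or body-art services → Body Art Certificate not required.
[R4] seating 104 < 120 → Commercial Permit not required.
[R5] does not offer live music → Municipal License not required.
[R6] does not offer live music → Standard Registration not required.
[R7] does not offer live music → General Business Registration not required.
[R8] seating 104 > 86; does not offer live music → High-Occupancy Certificate not required.

None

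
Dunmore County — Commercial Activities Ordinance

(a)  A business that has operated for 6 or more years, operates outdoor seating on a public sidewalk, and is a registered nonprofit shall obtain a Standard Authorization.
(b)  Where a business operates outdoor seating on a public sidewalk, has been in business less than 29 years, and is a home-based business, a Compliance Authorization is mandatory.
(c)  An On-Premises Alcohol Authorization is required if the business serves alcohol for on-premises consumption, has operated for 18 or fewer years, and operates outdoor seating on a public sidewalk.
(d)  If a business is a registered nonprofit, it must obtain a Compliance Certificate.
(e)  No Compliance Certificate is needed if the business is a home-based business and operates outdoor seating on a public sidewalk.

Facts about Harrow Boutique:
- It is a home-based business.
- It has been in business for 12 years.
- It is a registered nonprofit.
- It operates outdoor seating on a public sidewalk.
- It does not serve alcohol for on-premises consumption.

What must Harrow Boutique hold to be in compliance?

Compliance Authorization, Standard Authorization

(a) years in business 12 ≥ 6; operates outdoor seating on a public sidewalk; is a registered nonprofit → Standard Authorization required.
(b) operates outdoor seating on a public sidewalk; years in business 12 < 29; is a home-based business → Compliance Authorization required.
(c) does not serve alcohol for on-premises consumption; years in business 12 ≤ 18; operates outdoor seating on a public sidewalk → On-Premises Alcohol Authorization not required.
(d) is a registered nonprofit → Compliance Certificate required.
(e) is a home-based business; operates outdoor seating on a public sidewalk → exempt from Compliance Certificate.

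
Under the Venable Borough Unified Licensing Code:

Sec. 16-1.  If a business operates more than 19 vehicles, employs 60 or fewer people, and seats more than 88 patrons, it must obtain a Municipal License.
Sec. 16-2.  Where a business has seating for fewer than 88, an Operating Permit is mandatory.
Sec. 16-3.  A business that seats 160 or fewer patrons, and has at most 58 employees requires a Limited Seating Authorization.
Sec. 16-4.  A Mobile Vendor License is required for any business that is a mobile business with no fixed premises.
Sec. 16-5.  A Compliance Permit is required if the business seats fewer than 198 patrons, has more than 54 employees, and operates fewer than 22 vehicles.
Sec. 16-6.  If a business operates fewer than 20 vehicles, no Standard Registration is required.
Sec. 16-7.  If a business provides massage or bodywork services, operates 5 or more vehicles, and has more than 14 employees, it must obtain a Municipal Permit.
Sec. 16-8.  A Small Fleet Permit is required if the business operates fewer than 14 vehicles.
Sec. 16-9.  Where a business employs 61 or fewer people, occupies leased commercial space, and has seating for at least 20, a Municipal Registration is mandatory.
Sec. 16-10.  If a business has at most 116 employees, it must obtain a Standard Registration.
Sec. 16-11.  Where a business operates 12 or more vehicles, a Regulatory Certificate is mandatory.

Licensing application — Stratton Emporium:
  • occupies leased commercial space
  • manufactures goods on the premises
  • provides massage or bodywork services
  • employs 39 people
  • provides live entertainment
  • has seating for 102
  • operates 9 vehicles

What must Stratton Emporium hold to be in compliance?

Limited Seating Authorization, Municipal Permit, Municipal Registration, Small Fleet Permit

Sec. 16-1. vehicles 9 ≤ 19; employees 39 ≤ 60; seating 102 > 88 → Municipal License not required.
Sec. 16-2. seating 102 ≥ 88 → Operating Permit not required.
Sec. 16-3. seating 102 ≤ 160; employees 39 ≤ 58 → Limited Seating Authorization required.
Sec. 16-4. occupies leased commercial space (not: is a mobile business with no fixed premises) → Mobile Vendor License not required.
Sec. 16-5. seating 102 < 198; employees 39 ≤ 54; vehicles 9 < 22 → Compliance Permit not required.
Sec. 16-6. vehicles 9 < 20 → exempt from Standard Registration.
Sec. 16-7. provides massage or bodywork services; vehicles 9 ≥ 5; employees 39 > 14 → Municipal Permit required.
Sec. 16-8. vehicles 9 < 14 → Small Fleet Permit required.
Sec. 16-9. employees 39 ≤ 61; occupies leased commercial space; seating 102 ≥ 20 → Municipal Registration required.
Sec. 16-10. employees 39 ≤ 116 → Standard Registration required.
Sec. 16-11. vehicles 9 < 12 → Regulatory Certificate not required.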